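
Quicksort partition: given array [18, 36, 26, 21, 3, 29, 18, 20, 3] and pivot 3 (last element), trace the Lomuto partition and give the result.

Lomuto partition with pivot = 3:

Initial array: [18, 36, 26, 21, 3, 29, 18, 20, 3]

arr[0]=18 > 3: no swap
arr[1]=36 > 3: no swap
arr[2]=26 > 3: no swap
arr[3]=21 > 3: no swap
arr[4]=3 <= 3: swap with position 0, array becomes [3, 36, 26, 21, 18, 29, 18, 20, 3]
arr[5]=29 > 3: no swap
arr[6]=18 > 3: no swap
arr[7]=20 > 3: no swap

Place pivot at position 1: [3, 3, 26, 21, 18, 29, 18, 20, 36]
Pivot position: 1

After partitioning with pivot 3, the array becomes [3, 3, 26, 21, 18, 29, 18, 20, 36]. The pivot is placed at index 1. All elements to the left of the pivot are <= 3, and all elements to the right are > 3.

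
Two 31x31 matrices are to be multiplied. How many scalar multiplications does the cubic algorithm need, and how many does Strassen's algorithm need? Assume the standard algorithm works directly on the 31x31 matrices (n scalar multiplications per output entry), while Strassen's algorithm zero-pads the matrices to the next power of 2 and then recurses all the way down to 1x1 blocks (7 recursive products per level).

Matrix multiplication for 31x31 matrices:

Strassen's algorithm requires power-of-2 dimensions. Pad 31x31 to 32x32 (next power of 2).

Standard algorithm: 31^3 = 29791 multiplications
Strassen's algorithm: 7^(log2(32)) = 7^5 = 16807 multiplications
Savings: 29791 - 16807 = 12984 multiplications

Standard: 29791 multiplications (31^3). Strassen: 16807 multiplications (7^5, after padding to 32x32). Strassen reduces 8 recursive multiplications to 7 at each level.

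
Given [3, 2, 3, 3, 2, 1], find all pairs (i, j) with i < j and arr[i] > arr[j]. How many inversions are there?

Finding inversions in [3, 2, 3, 3, 2, 1]:

(0, 1): arr[0]=3 > arr[1]=2
(0, 4): arr[0]=3 > arr[4]=2
(0, 5): arr[0]=3 > arr[5]=1
(1, 5): arr[1]=2 > arr[5]=1
(2, 4): arr[2]=3 > arr[4]=2
(2, 5): arr[2]=3 > arr[5]=1
(3, 4): arr[3]=3 > arr[4]=2
(3, 5): arr[3]=3 > arr[5]=1
(4, 5): arr[4]=2 > arr[5]=1

Total inversions: 9

The array has 9 inversion(s): (0,1), (0,4), (0,5), (1,5), (2,4), (2,5), (3,4), (3,5), (4,5). Each pair (i,j) satisfies i < j and arr[i] > arr[j].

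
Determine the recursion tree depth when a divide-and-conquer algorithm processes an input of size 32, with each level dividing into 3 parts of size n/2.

For divide and conquer with division factor 2:

Problem sizes at each level:
Level 0: 32
Level 1: 16
Level 2: 8
Level 3: 4
Level 4: 2
Level 5: 1

The root is level 0 and the size-1 base case is level 5 (the tree spans levels 0 through 5, i.e. 6 levels counting the root), so the depth is the number of divisions: log_2(32) = 5

The recursion tree depth is log_2(32) = 5. At each level, the problem size is divided by 2, so it takes 5 divisions to reduce to a base case of size 1. The algorithm makes 3 recursive calls at each level.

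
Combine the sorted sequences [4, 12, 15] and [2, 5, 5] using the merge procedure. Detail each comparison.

Merging process:

Compare 4 vs 2: take 2 from right. Merged: [2]
Compare 4 vs 5: take 4 from left. Merged: [2, 4]
Compare 12 vs 5: take 5 from right. Merged: [2, 4, 5]
Compare 12 vs 5: take 5 from right. Merged: [2, 4, 5, 5]
Append remaining from left: [12, 15]. Merged: [2, 4, 5, 5, 12, 15]

Final merged array: [2, 4, 5, 5, 12, 15]
Total comparisons: 4

The merged array is [2, 4, 5, 5, 12, 15], requiring 4 comparisons. The merge step runs in O(n) time where n is the total number of elements.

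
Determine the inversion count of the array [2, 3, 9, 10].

Finding inversions in [2, 3, 9, 10]:


Total inversions: 0

The array has 0 inversions. It is already sorted.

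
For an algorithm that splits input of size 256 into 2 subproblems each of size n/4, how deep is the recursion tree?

For divide and conquer with division factor 4:

Problem sizes at each level:
Level 0: 256
Level 1: 64
Level 2: 16
Level 3: 4
Level 4: 1

The root is level 0 and the size-1 base case is level 4 (the tree spans levels 0 through 4, i.e. 5 levels counting the root), so the depth is the number of divisions: log_4(256) = 4

The recursion tree depth is log_4(256) = 4. At each level, the problem size is divided by 4, so it takes 4 divisions to reduce to a base case of size 1. The algorithm makes 2 recursive calls at each level.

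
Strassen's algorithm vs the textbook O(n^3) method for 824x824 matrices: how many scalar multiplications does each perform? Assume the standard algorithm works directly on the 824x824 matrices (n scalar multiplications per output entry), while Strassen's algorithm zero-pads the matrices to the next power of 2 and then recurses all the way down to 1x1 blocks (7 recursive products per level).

Matrix multiplication for 824x824 matrices:

Strassen's algorithm requires power-of-2 dimensions. Pad 824x824 to 1024x1024 (next power of 2).

Standard algorithm: 824^3 = 559476224 multiplications
Strassen's algorithm: 7^(log2(1024)) = 7^10 = 282475249 multiplications
Savings: 559476224 - 282475249 = 277000975 multiplications

Standard: 559476224 multiplications (824^3). Strassen: 282475249 multiplications (7^10, after padding to 1024x1024). Strassen reduces 8 recursive multiplications to 7 at each level.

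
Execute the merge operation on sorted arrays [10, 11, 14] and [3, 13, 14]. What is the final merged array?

Merging process:

Compare 10 vs 3: take 3 from right. Merged: [3]
Compare 10 vs 13: take 10 from left. Merged: [3, 10]
Compare 11 vs 13: take 11 from left. Merged: [3, 10, 11]
Compare 14 vs 13: take 13 from right. Merged: [3, 10, 11, 13]
Compare 14 vs 14: take 14 from left. Merged: [3, 10, 11, 13, 14]
Append remaining from right: [14]. Merged: [3, 10, 11, 13, 14, 14]

Final merged array: [3, 10, 11, 13, 14, 14]
Total comparisons: 5

The merged array is [3, 10, 11, 13, 14, 14], requiring 5 comparisons. The merge step runs in O(n) time where n is the total number of elements.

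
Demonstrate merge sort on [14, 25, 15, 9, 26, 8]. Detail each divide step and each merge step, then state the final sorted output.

Merge sort trace:

Split: [14, 25, 15, 9, 26, 8] -> [14, 25, 15] and [9, 26, 8]
  Split: [14, 25, 15] -> [14] and [25, 15]
    Split: [25, 15] -> [25] and [15]
    Merge: [25] + [15] -> [15, 25]
  Merge: [14] + [15, 25] -> [14, 15, 25]
  Split: [9, 26, 8] -> [9] and [26, 8]
    Split: [26, 8] -> [26] and [8]
    Merge: [26] + [8] -> [8, 26]
  Merge: [9] + [8, 26] -> [8, 9, 26]
Merge: [14, 15, 25] + [8, 9, 26] -> [8, 9, 14, 15, 25, 26]

Final sorted array: [8, 9, 14, 15, 25, 26]

The merge sort proceeds by recursively splitting the array and merging sorted halves.
After all merges, the sorted array is [8, 9, 14, 15, 25, 26].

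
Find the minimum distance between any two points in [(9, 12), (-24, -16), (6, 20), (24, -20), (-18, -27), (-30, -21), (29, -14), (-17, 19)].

Computing all pairwise distances among 8 points:

d((9, 12), (-24, -16)) = 43.2782
d((9, 12), (6, 20)) = 8.544
d((9, 12), (24, -20)) = 35.3412
d((9, 12), (-18, -27)) = 47.4342
d((9, 12), (-30, -21)) = 51.0882
d((9, 12), (29, -14)) = 32.8024
d((9, 12), (-17, 19)) = 26.9258
d((-24, -16), (6, 20)) = 46.8615
d((-24, -16), (24, -20)) = 48.1664
d((-24, -16), (-18, -27)) = 12.53
d((-24, -16), (-30, -21)) = 7.8102 <-- minimum
d((-24, -16), (29, -14)) = 53.0377
d((-24, -16), (-17, 19)) = 35.6931
d((6, 20), (24, -20)) = 43.8634
d((6, 20), (-18, -27)) = 52.7731
d((6, 20), (-30, -21)) = 54.5619
d((6, 20), (29, -14)) = 41.0488
d((6, 20), (-17, 19)) = 23.0217
d((24, -20), (-18, -27)) = 42.5793
d((24, -20), (-30, -21)) = 54.0093
d((24, -20), (29, -14)) = 7.8102 <-- minimum
d((24, -20), (-17, 19)) = 56.5862
d((-18, -27), (-30, -21)) = 13.4164
d((-18, -27), (29, -14)) = 48.7647
d((-18, -27), (-17, 19)) = 46.0109
d((-30, -21), (29, -14)) = 59.4138
d((-30, -21), (-17, 19)) = 42.0595
d((29, -14), (-17, 19)) = 56.6127

Minimum distance: 7.8102 (tie among 2 pairs: (-24, -16) and (-30, -21); (24, -20) and (29, -14))

The minimum Euclidean distance is 7.8102. There is a tie: 2 pairs achieve this minimum — (-24, -16) and (-30, -21); (24, -20) and (29, -14). Any of these is a valid closest pair. For 8 points, brute-force pairwise comparison is shown above. For large n, the divide-and-conquer algorithm (sort by x, recurse on halves, check the dividing strip) achieves O(n log n).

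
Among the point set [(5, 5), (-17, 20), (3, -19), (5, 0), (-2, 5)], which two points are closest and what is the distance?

Computing all pairwise distances among 5 points:

d((5, 5), (-17, 20)) = 26.6271
d((5, 5), (3, -19)) = 24.0832
d((5, 5), (5, 0)) = 5.0 <-- minimum
d((5, 5), (-2, 5)) = 7.0
d((-17, 20), (3, -19)) = 43.8292
d((-17, 20), (5, 0)) = 29.7321
d((-17, 20), (-2, 5)) = 21.2132
d((3, -19), (5, 0)) = 19.105
d((3, -19), (-2, 5)) = 24.5153
d((5, 0), (-2, 5)) = 8.6023

Closest pair: (5, 5) and (5, 0) with distance 5.0

The closest pair is (5, 5) and (5, 0) with Euclidean distance 5.0. For 5 points, brute-force pairwise comparison is shown above. For large n, the divide-and-conquer algorithm (sort by x, recurse on halves, check the dividing strip) achieves O(n log n).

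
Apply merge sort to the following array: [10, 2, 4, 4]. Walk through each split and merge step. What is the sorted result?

Merge sort trace:

Split: [10, 2, 4, 4] -> [10, 2] and [4, 4]
  Split: [10, 2] -> [10] and [2]
  Merge: [10] + [2] -> [2, 10]
  Split: [4, 4] -> [4] and [4]
  Merge: [4] + [4] -> [4, 4]
Merge: [2, 10] + [4, 4] -> [2, 4, 4, 10]

Final sorted array: [2, 4, 4, 10]

The merge sort proceeds by recursively splitting the array and merging sorted halves.
After all merges, the sorted array is [2, 4, 4, 10].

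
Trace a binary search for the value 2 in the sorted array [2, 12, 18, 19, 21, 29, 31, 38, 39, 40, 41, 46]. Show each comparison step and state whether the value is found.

Binary search for 2 in [2, 12, 18, 19, 21, 29, 31, 38, 39, 40, 41, 46]:

lo=0, hi=11, mid=5, arr[mid]=29 -> 29 > 2, search left half
lo=0, hi=4, mid=2, arr[mid]=18 -> 18 > 2, search left half
lo=0, hi=1, mid=0, arr[mid]=2 -> Found target at index 0!

Binary search finds 2 at index 0 after 3 comparisons. The search repeatedly halves the search space by comparing with the middle element.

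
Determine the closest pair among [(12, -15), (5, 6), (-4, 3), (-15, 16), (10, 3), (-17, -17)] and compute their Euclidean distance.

Computing all pairwise distances among 6 points:

d((12, -15), (5, 6)) = 22.1359
d((12, -15), (-4, 3)) = 24.0832
d((12, -15), (-15, 16)) = 41.1096
d((12, -15), (10, 3)) = 18.1108
d((12, -15), (-17, -17)) = 29.0689
d((5, 6), (-4, 3)) = 9.4868
d((5, 6), (-15, 16)) = 22.3607
d((5, 6), (10, 3)) = 5.831 <-- minimum
d((5, 6), (-17, -17)) = 31.8277
d((-4, 3), (-15, 16)) = 17.0294
d((-4, 3), (10, 3)) = 14.0
d((-4, 3), (-17, -17)) = 23.8537
d((-15, 16), (10, 3)) = 28.178
d((-15, 16), (-17, -17)) = 33.0606
d((10, 3), (-17, -17)) = 33.6006

Closest pair: (5, 6) and (10, 3) with distance 5.831

The closest pair is (5, 6) and (10, 3) with Euclidean distance 5.831. For 6 points, brute-force pairwise comparison is shown above. For large n, the divide-and-conquer algorithm (sort by x, recurse on halves, check the dividing strip) achieves O(n log n).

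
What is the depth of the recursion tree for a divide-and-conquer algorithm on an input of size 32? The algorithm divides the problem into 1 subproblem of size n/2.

For divide and conquer with division factor 2:

Problem sizes at each level:
Level 0: 32
Level 1: 16
Level 2: 8
Level 3: 4
Level 4: 2
Level 5: 1

The root is level 0 and the size-1 base case is level 5 (the tree spans levels 0 through 5, i.e. 6 levels counting the root), so the depth is the number of divisions: log_2(32) = 5

The recursion tree depth is log_2(32) = 5. At each level, the problem size is divided by 2, so it takes 5 divisions to reduce to a base case of size 1. The algorithm makes 1 recursive call at each level.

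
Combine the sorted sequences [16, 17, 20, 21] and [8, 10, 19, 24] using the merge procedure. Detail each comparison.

Merging process:

Compare 16 vs 8: take 8 from right. Merged: [8]
Compare 16 vs 10: take 10 from right. Merged: [8, 10]
Compare 16 vs 19: take 16 from left. Merged: [8, 10, 16]
Compare 17 vs 19: take 17 from left. Merged: [8, 10, 16, 17]
Compare 20 vs 19: take 19 from right. Merged: [8, 10, 16, 17, 19]
Compare 20 vs 24: take 20 from left. Merged: [8, 10, 16, 17, 19, 20]
Compare 21 vs 24: take 21 from left. Merged: [8, 10, 16, 17, 19, 20, 21]
Append remaining from right: [24]. Merged: [8, 10, 16, 17, 19, 20, 21, 24]

Final merged array: [8, 10, 16, 17, 19, 20, 21, 24]
Total comparisons: 7

The merged array is [8, 10, 16, 17, 19, 20, 21, 24], requiring 7 comparisons. The merge step runs in O(n) time where n is the total number of elements.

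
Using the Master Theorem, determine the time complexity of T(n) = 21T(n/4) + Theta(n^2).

Master Theorem for T(n) = 21T(n/4) + O(n^2):

a = 21, b = 4, c = 2
log_b(a) = log_4(21) = 2.1962

Case 1: c = 2 < log_4(21) = 2.1962
T(n) = O(n^(log_4 21))

For T(n) = 21T(n/4) + O(n^2): log_4(21) = 2.1962. This is Case 1 of the Master Theorem (c < log_b(a), work dominated by leaves), giving O(n^(log_4 21)).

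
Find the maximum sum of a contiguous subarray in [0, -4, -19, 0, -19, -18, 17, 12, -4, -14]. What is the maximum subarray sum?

Using Kadane's algorithm on [0, -4, -19, 0, -19, -18, 17, 12, -4, -14]:

Scanning through the array:
Position 1 (value -4): max_ending_here = -4, max_so_far = 0
Position 2 (value -19): max_ending_here = -19, max_so_far = 0
Position 3 (value 0): max_ending_here = 0, max_so_far = 0
Position 4 (value -19): max_ending_here = -19, max_so_far = 0
Position 5 (value -18): max_ending_here = -18, max_so_far = 0
Position 6 (value 17): max_ending_here = 17, max_so_far = 17
Position 7 (value 12): max_ending_here = 29, max_so_far = 29
Position 8 (value -4): max_ending_here = 25, max_so_far = 29
Position 9 (value -14): max_ending_here = 11, max_so_far = 29

Maximum subarray: [17, 12]
Maximum sum: 29

The maximum subarray is [17, 12] with sum 29. This subarray runs from index 6 to index 7.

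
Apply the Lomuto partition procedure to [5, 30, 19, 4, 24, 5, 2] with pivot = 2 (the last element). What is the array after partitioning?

Lomuto partition with pivot = 2:

Initial array: [5, 30, 19, 4, 24, 5, 2]

arr[0]=5 > 2: no swap
arr[1]=30 > 2: no swap
arr[2]=19 > 2: no swap
arr[3]=4 > 2: no swap
arr[4]=24 > 2: no swap
arr[5]=5 > 2: no swap

Place pivot at position 0: [2, 30, 19, 4, 24, 5, 5]
Pivot position: 0

After partitioning with pivot 2, the array becomes [2, 30, 19, 4, 24, 5, 5]. The pivot is placed at index 0. All elements to the left of the pivot are <= 2, and all elements to the right are > 2.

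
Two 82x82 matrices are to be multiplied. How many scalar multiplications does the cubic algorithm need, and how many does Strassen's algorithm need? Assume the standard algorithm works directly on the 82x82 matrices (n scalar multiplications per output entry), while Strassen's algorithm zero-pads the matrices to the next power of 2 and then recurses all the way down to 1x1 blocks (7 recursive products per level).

Matrix multiplication for 82x82 matrices:

Strassen's algorithm requires power-of-2 dimensions. Pad 82x82 to 128x128 (next power of 2).

Standard algorithm: 82^3 = 551368 multiplications
Strassen's algorithm: 7^(log2(128)) = 7^7 = 823543 multiplications
Difference: 551368 - 823543 = -272175 (Strassen uses MORE here due to padding overhead — for small or just-over-power-of-2 n, padding can outweigh the per-level savings)

Standard: 551368 multiplications (82^3). Strassen: 823543 multiplications (7^7, after padding to 128x128). Strassen reduces 8 recursive multiplications to 7 at each level.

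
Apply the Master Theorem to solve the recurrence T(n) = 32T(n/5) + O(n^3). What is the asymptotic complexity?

Master Theorem for T(n) = 32T(n/5) + O(n^3):

a = 32, b = 5, c = 3
log_b(a) = log_5(32) = 2.1534

Case 3: c = 3 > log_5(32) = 2.1534
T(n) = O(n^3) = O(n^3)

For T(n) = 32T(n/5) + O(n^3): log_5(32) = 2.1534. This is Case 3 of the Master Theorem (c > log_b(a), work dominated by root), giving O(n^3).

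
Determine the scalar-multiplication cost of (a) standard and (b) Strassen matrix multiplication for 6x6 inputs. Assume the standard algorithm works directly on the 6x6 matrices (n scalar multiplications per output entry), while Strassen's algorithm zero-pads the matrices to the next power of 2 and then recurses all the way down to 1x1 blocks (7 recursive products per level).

Matrix multiplication for 6x6 matrices:

Strassen's algorithm requires power-of-2 dimensions. Pad 6x6 to 8x8 (next power of 2).

Standard algorithm: 6^3 = 216 multiplications
Strassen's algorithm: 7^(log2(8)) = 7^3 = 343 multiplications
Difference: 216 - 343 = -127 (Strassen uses MORE here due to padding overhead — for small or just-over-power-of-2 n, padding can outweigh the per-level savings)

Standard: 216 multiplications (6^3). Strassen: 343 multiplications (7^3, after padding to 8x8). Strassen reduces 8 recursive multiplications to 7 at each level.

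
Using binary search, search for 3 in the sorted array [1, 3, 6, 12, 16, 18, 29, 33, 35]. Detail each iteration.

Binary search for 3 in [1, 3, 6, 12, 16, 18, 29, 33, 35]:

lo=0, hi=8, mid=4, arr[mid]=16 -> 16 > 3, search left half
lo=0, hi=3, mid=1, arr[mid]=3 -> Found target at index 1!

Binary search finds 3 at index 1 after 2 comparisons. The search repeatedly halves the search space by comparing with the middle element.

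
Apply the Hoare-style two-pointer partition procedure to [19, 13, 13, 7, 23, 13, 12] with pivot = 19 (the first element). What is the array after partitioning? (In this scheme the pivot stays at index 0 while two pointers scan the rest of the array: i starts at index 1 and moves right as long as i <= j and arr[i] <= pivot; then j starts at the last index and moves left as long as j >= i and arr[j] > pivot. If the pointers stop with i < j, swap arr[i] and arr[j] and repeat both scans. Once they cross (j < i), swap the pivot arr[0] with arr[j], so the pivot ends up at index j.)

Hoare-style two-pointer partition with pivot = 19:

Initial array: [19, 13, 13, 7, 23, 13, 12]

Pointers start at i = 1, j = 6.
i stops at index 4 (arr[4]=23 > 19), j stops at index 6 (arr[6]=12 <= 19): swap arr[4] and arr[6], array becomes [19, 13, 13, 7, 12, 13, 23]
i ends at 6, j ends at 5: the pointers have crossed (j < i), so scanning stops.

Swap pivot arr[0] with arr[5] to place pivot at position 5: [13, 13, 13, 7, 12, 19, 23]
Pivot position: 5

After partitioning with pivot 19, the array becomes [13, 13, 13, 7, 12, 19, 23]. The pivot is placed at index 5. All elements to the left of the pivot are <= 19, and all elements to the right are > 19.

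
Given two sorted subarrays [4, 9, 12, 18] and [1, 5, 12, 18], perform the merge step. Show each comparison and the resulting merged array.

Merging process:

Compare 4 vs 1: take 1 from right. Merged: [1]
Compare 4 vs 5: take 4 from left. Merged: [1, 4]
Compare 9 vs 5: take 5 from right. Merged: [1, 4, 5]
Compare 9 vs 12: take 9 from left. Merged: [1, 4, 5, 9]
Compare 12 vs 12: take 12 from left. Merged: [1, 4, 5, 9, 12]
Compare 18 vs 12: take 12 from right. Merged: [1, 4, 5, 9, 12, 12]
Compare 18 vs 18: take 18 from left. Merged: [1, 4, 5, 9, 12, 12, 18]
Append remaining from right: [18]. Merged: [1, 4, 5, 9, 12, 12, 18, 18]

Final merged array: [1, 4, 5, 9, 12, 12, 18, 18]
Total comparisons: 7

The merged array is [1, 4, 5, 9, 12, 12, 18, 18], requiring 7 comparisons. The merge step runs in O(n) time where n is the total number of elements.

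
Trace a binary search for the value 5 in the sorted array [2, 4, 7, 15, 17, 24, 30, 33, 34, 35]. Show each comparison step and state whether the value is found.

Binary search for 5 in [2, 4, 7, 15, 17, 24, 30, 33, 34, 35]:

lo=0, hi=9, mid=4, arr[mid]=17 -> 17 > 5, search left half
lo=0, hi=3, mid=1, arr[mid]=4 -> 4 < 5, search right half
lo=2, hi=3, mid=2, arr[mid]=7 -> 7 > 5, search left half
lo=2 > hi=1, target 5 not found

Binary search determines that 5 is not in the array after 3 comparisons. The search space was exhausted without finding the target.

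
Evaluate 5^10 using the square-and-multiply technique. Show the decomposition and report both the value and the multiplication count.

Computing 5^10 by squaring (build up from 5^1; each line after the first costs one multiplication):

5^1 = 5
5^2 = (5^1)^2 = 5^2 = 25
5^4 = (5^2)^2 = 25^2 = 625
5^5 = 5 * 5^4 = 5 * 625 = 3125
5^10 = (5^5)^2 = 3125^2 = 9765625

Result: 9765625
Multiplications needed: 4 (4 lines after 5^1)

5^10 = 9765625. Using exponentiation by squaring, this requires 4 multiplications. The key idea: if the exponent is even, square the half-power; if odd, multiply by the base once.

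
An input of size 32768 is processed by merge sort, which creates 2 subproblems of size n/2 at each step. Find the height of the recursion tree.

For divide and conquer with division factor 2:

Problem sizes at each level:
Level 0: 32768
Level 1: 16384
Level 2: 8192
Level 3: 4096
Level 4: 2048
Level 5: 1024
Level 6: 512
Level 7: 256
Level 8: 128
Level 9: 64
Level 10: 32
Level 11: 16
Level 12: 8
Level 13: 4
Level 14: 2
Level 15: 1

The root is level 0 and the size-1 base case is level 15 (the tree spans levels 0 through 15, i.e. 16 levels counting the root), so the depth is the number of divisions: log_2(32768) = 15

The recursion tree depth is log_2(32768) = 15. At each level, the problem size is divided by 2, so it takes 15 divisions to reduce to a base case of size 1. The algorithm makes 2 recursive calls at each level.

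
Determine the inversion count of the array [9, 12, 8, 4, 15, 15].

Finding inversions in [9, 12, 8, 4, 15, 15]:

(0, 2): arr[0]=9 > arr[2]=8
(0, 3): arr[0]=9 > arr[3]=4
(1, 2): arr[1]=12 > arr[2]=8
(1, 3): arr[1]=12 > arr[3]=4
(2, 3): arr[2]=8 > arr[3]=4

Total inversions: 5

The array has 5 inversion(s): (0,2), (0,3), (1,2), (1,3), (2,3). Each pair (i,j) satisfies i < j and arr[i] > arr[j].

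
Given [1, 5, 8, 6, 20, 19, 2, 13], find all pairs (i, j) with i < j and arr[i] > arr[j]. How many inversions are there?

Finding inversions in [1, 5, 8, 6, 20, 19, 2, 13]:

(1, 6): arr[1]=5 > arr[6]=2
(2, 3): arr[2]=8 > arr[3]=6
(2, 6): arr[2]=8 > arr[6]=2
(3, 6): arr[3]=6 > arr[6]=2
(4, 5): arr[4]=20 > arr[5]=19
(4, 6): arr[4]=20 > arr[6]=2
(4, 7): arr[4]=20 > arr[7]=13
(5, 6): arr[5]=19 > arr[6]=2
(5, 7): arr[5]=19 > arr[7]=13

Total inversions: 9

The array has 9 inversion(s): (1,6), (2,3), (2,6), (3,6), (4,5), (4,6), (4,7), (5,6), (5,7). Each pair (i,j) satisfies i < j and arr[i] > arr[j].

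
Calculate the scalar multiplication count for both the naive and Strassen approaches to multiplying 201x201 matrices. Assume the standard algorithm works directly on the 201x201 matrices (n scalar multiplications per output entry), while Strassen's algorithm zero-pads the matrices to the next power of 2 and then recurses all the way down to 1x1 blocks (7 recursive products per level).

Matrix multiplication for 201x201 matrices:

Strassen's algorithm requires power-of-2 dimensions. Pad 201x201 to 256x256 (next power of 2).

Standard algorithm: 201^3 = 8120601 multiplications
Strassen's algorithm: 7^(log2(256)) = 7^8 = 5764801 multiplications
Savings: 8120601 - 5764801 = 2355800 multiplications

Standard: 8120601 multiplications (201^3). Strassen: 5764801 multiplications (7^8, after padding to 256x256). Strassen reduces 8 recursive multiplications to 7 at each level.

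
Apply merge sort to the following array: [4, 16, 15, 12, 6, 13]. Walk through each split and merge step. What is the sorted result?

Merge sort trace:

Split: [4, 16, 15, 12, 6, 13] -> [4, 16, 15] and [12, 6, 13]
  Split: [4, 16, 15] -> [4] and [16, 15]
    Split: [16, 15] -> [16] and [15]
    Merge: [16] + [15] -> [15, 16]
  Merge: [4] + [15, 16] -> [4, 15, 16]
  Split: [12, 6, 13] -> [12] and [6, 13]
    Split: [6, 13] -> [6] and [13]
    Merge: [6] + [13] -> [6, 13]
  Merge: [12] + [6, 13] -> [6, 12, 13]
Merge: [4, 15, 16] + [6, 12, 13] -> [4, 6, 12, 13, 15, 16]

Final sorted array: [4, 6, 12, 13, 15, 16]

The merge sort proceeds by recursively splitting the array and merging sorted halves.
After all merges, the sorted array is [4, 6, 12, 13, 15, 16].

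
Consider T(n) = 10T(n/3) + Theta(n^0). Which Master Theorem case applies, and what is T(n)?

Master Theorem for T(n) = 10T(n/3) + O(n^0):

a = 10, b = 3, c = 0
log_b(a) = log_3(10) = 2.0959

Case 1: c = 0 < log_3(10) = 2.0959
T(n) = O(n^(log_3 10))

For T(n) = 10T(n/3) + O(n^0): log_3(10) = 2.0959. This is Case 1 of the Master Theorem (c < log_b(a), work dominated by leaves), giving O(n^(log_3 10)).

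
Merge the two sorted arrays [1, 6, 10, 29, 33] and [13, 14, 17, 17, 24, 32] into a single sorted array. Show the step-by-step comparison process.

Merging process:

Compare 1 vs 13: take 1 from left. Merged: [1]
Compare 6 vs 13: take 6 from left. Merged: [1, 6]
Compare 10 vs 13: take 10 from left. Merged: [1, 6, 10]
Compare 29 vs 13: take 13 from right. Merged: [1, 6, 10, 13]
Compare 29 vs 14: take 14 from right. Merged: [1, 6, 10, 13, 14]
Compare 29 vs 17: take 17 from right. Merged: [1, 6, 10, 13, 14, 17]
Compare 29 vs 17: take 17 from right. Merged: [1, 6, 10, 13, 14, 17, 17]
Compare 29 vs 24: take 24 from right. Merged: [1, 6, 10, 13, 14, 17, 17, 24]
Compare 29 vs 32: take 29 from left. Merged: [1, 6, 10, 13, 14, 17, 17, 24, 29]
Compare 33 vs 32: take 32 from right. Merged: [1, 6, 10, 13, 14, 17, 17, 24, 29, 32]
Append remaining from left: [33]. Merged: [1, 6, 10, 13, 14, 17, 17, 24, 29, 32, 33]

Final merged array: [1, 6, 10, 13, 14, 17, 17, 24, 29, 32, 33]
Total comparisons: 10

The merged array is [1, 6, 10, 13, 14, 17, 17, 24, 29, 32, 33], requiring 10 comparisons. The merge step runs in O(n) time where n is the total number of elements.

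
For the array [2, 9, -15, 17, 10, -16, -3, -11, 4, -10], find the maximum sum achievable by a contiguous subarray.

Using Kadane's algorithm on [2, 9, -15, 17, 10, -16, -3, -11, 4, -10]:

Scanning through the array:
Position 1 (value 9): max_ending_here = 11, max_so_far = 11
Position 2 (value -15): max_ending_here = -4, max_so_far = 11
Position 3 (value 17): max_ending_here = 17, max_so_far = 17
Position 4 (value 10): max_ending_here = 27, max_so_far = 27
Position 5 (value -16): max_ending_here = 11, max_so_far = 27
Position 6 (value -3): max_ending_here = 8, max_so_far = 27
Position 7 (value -11): max_ending_here = -3, max_so_far = 27
Position 8 (value 4): max_ending_here = 4, max_so_far = 27
Position 9 (value -10): max_ending_here = -6, max_so_far = 27

Maximum subarray: [17, 10]
Maximum sum: 27

The maximum subarray is [17, 10] with sum 27. This subarray runs from index 3 to index 4.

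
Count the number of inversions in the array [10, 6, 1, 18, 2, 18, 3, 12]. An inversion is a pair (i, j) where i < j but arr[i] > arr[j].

Finding inversions in [10, 6, 1, 18, 2, 18, 3, 12]:

(0, 1): arr[0]=10 > arr[1]=6
(0, 2): arr[0]=10 > arr[2]=1
(0, 4): arr[0]=10 > arr[4]=2
(0, 6): arr[0]=10 > arr[6]=3
(1, 2): arr[1]=6 > arr[2]=1
(1, 4): arr[1]=6 > arr[4]=2
(1, 6): arr[1]=6 > arr[6]=3
(3, 4): arr[3]=18 > arr[4]=2
(3, 6): arr[3]=18 > arr[6]=3
(3, 7): arr[3]=18 > arr[7]=12
(5, 6): arr[5]=18 > arr[6]=3
(5, 7): arr[5]=18 > arr[7]=12

Total inversions: 12

The array has 12 inversion(s): (0,1), (0,2), (0,4), (0,6), (1,2), (1,4), (1,6), (3,4), (3,6), (3,7), (5,6), (5,7). Each pair (i,j) satisfies i < j and arr[i] > arr[j].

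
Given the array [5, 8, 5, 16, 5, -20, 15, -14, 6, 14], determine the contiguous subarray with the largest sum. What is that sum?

Using Kadane's algorithm on [5, 8, 5, 16, 5, -20, 15, -14, 6, 14]:

Scanning through the array:
Position 1 (value 8): max_ending_here = 13, max_so_far = 13
Position 2 (value 5): max_ending_here = 18, max_so_far = 18
Position 3 (value 16): max_ending_here = 34, max_so_far = 34
Position 4 (value 5): max_ending_here = 39, max_so_far = 39
Position 5 (value -20): max_ending_here = 19, max_so_far = 39
Position 6 (value 15): max_ending_here = 34, max_so_far = 39
Position 7 (value -14): max_ending_here = 20, max_so_far = 39
Position 8 (value 6): max_ending_here = 26, max_so_far = 39
Position 9 (value 14): max_ending_here = 40, max_so_far = 40

Maximum subarray: [5, 8, 5, 16, 5, -20, 15, -14, 6, 14]
Maximum sum: 40

The maximum subarray is [5, 8, 5, 16, 5, -20, 15, -14, 6, 14] with sum 40. This subarray runs from index 0 to index 9.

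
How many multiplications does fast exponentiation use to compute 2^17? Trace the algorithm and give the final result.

Computing 2^17 by squaring (build up from 2^1; each line after the first costs one multiplication):

2^1 = 2
2^2 = (2^1)^2 = 2^2 = 4
2^4 = (2^2)^2 = 4^2 = 16
2^8 = (2^4)^2 = 16^2 = 256
2^16 = (2^8)^2 = 256^2 = 65536
2^17 = 2 * 2^16 = 2 * 65536 = 131072

Result: 131072
Multiplications needed: 5 (5 lines after 2^1)

2^17 = 131072. Using exponentiation by squaring, this requires 5 multiplications. The key idea: if the exponent is even, square the half-power; if odd, multiply by the base once.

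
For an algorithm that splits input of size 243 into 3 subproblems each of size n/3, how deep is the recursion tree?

For divide and conquer with division factor 3:

Problem sizes at each level:
Level 0: 243
Level 1: 81
Level 2: 27
Level 3: 9
Level 4: 3
Level 5: 1

The root is level 0 and the size-1 base case is level 5 (the tree spans levels 0 through 5, i.e. 6 levels counting the root), so the depth is the number of divisions: log_3(243) = 5

The recursion tree depth is log_3(243) = 5. At each level, the problem size is divided by 3, so it takes 5 divisions to reduce to a base case of size 1. The algorithm makes 3 recursive calls at each level.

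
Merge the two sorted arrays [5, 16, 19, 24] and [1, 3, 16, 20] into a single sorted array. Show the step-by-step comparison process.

Merging process:

Compare 5 vs 1: take 1 from right. Merged: [1]
Compare 5 vs 3: take 3 from right. Merged: [1, 3]
Compare 5 vs 16: take 5 from left. Merged: [1, 3, 5]
Compare 16 vs 16: take 16 from left. Merged: [1, 3, 5, 16]
Compare 19 vs 16: take 16 from right. Merged: [1, 3, 5, 16, 16]
Compare 19 vs 20: take 19 from left. Merged: [1, 3, 5, 16, 16, 19]
Compare 24 vs 20: take 20 from right. Merged: [1, 3, 5, 16, 16, 19, 20]
Append remaining from left: [24]. Merged: [1, 3, 5, 16, 16, 19, 20, 24]

Final merged array: [1, 3, 5, 16, 16, 19, 20, 24]
Total comparisons: 7

The merged array is [1, 3, 5, 16, 16, 19, 20, 24], requiring 7 comparisons. The merge step runs in O(n) time where n is the total number of elements.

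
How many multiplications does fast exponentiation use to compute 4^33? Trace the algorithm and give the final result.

Computing 4^33 by squaring (build up from 4^1; each line after the first costs one multiplication):

4^1 = 4
4^2 = (4^1)^2 = 4^2 = 16
4^4 = (4^2)^2 = 16^2 = 256
4^8 = (4^4)^2 = 256^2 = 65536
4^16 = (4^8)^2 = 65536^2 = 4294967296
4^32 = (4^16)^2 = 4294967296^2 = 18446744073709551616
4^33 = 4 * 4^32 = 4 * 18446744073709551616 = 73786976294838206464

Result: 73786976294838206464
Multiplications needed: 6 (6 lines after 4^1)

4^33 = 73786976294838206464. Using exponentiation by squaring, this requires 6 multiplications. The key idea: if the exponent is even, square the half-power; if odd, multiply by the base once.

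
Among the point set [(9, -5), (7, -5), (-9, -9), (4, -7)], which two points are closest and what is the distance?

Computing all pairwise distances among 4 points:

d((9, -5), (7, -5)) = 2.0 <-- minimum
d((9, -5), (-9, -9)) = 18.4391
d((9, -5), (4, -7)) = 5.3852
d((7, -5), (-9, -9)) = 16.4924
d((7, -5), (4, -7)) = 3.6056
d((-9, -9), (4, -7)) = 13.1529

Closest pair: (9, -5) and (7, -5) with distance 2.0

The closest pair is (9, -5) and (7, -5) with Euclidean distance 2.0. For 4 points, brute-force pairwise comparison is shown above. For large n, the divide-and-conquer algorithm (sort by x, recurse on halves, check the dividing strip) achieves O(n log n).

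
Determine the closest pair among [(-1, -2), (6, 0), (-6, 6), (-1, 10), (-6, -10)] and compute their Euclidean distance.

Computing all pairwise distances among 5 points:

d((-1, -2), (6, 0)) = 7.2801
d((-1, -2), (-6, 6)) = 9.434
d((-1, -2), (-1, 10)) = 12.0
d((-1, -2), (-6, -10)) = 9.434
d((6, 0), (-6, 6)) = 13.4164
d((6, 0), (-1, 10)) = 12.2066
d((6, 0), (-6, -10)) = 15.6205
d((-6, 6), (-1, 10)) = 6.4031 <-- minimum
d((-6, 6), (-6, -10)) = 16.0
d((-1, 10), (-6, -10)) = 20.6155

Closest pair: (-6, 6) and (-1, 10) with distance 6.4031

The closest pair is (-6, 6) and (-1, 10) with Euclidean distance 6.4031. For 5 points, brute-force pairwise comparison is shown above. For large n, the divide-and-conquer algorithm (sort by x, recurse on halves, check the dividing strip) achieves O(n log n).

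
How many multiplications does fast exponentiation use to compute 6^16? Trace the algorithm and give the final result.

Computing 6^16 by squaring (build up from 6^1; each line after the first costs one multiplication):

6^1 = 6
6^2 = (6^1)^2 = 6^2 = 36
6^4 = (6^2)^2 = 36^2 = 1296
6^8 = (6^4)^2 = 1296^2 = 1679616
6^16 = (6^8)^2 = 1679616^2 = 2821109907456

Result: 2821109907456
Multiplications needed: 4 (4 lines after 6^1)

6^16 = 2821109907456. Using exponentiation by squaring, this requires 4 multiplications. The key idea: if the exponent is even, square the half-power; if odd, multiply by the base once.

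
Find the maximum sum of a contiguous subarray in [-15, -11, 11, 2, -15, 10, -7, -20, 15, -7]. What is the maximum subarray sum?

Using Kadane's algorithm on [-15, -11, 11, 2, -15, 10, -7, -20, 15, -7]:

Scanning through the array:
Position 1 (value -11): max_ending_here = -11, max_so_far = -11
Position 2 (value 11): max_ending_here = 11, max_so_far = 11
Position 3 (value 2): max_ending_here = 13, max_so_far = 13
Position 4 (value -15): max_ending_here = -2, max_so_far = 13
Position 5 (value 10): max_ending_here = 10, max_so_far = 13
Position 6 (value -7): max_ending_here = 3, max_so_far = 13
Position 7 (value -20): max_ending_here = -17, max_so_far = 13
Position 8 (value 15): max_ending_here = 15, max_so_far = 15
Position 9 (value -7): max_ending_here = 8, max_so_far = 15

Maximum subarray: [15]
Maximum sum: 15

The maximum subarray is [15] with sum 15. This subarray runs from index 8 to index 8.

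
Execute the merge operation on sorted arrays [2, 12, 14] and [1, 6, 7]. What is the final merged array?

Merging process:

Compare 2 vs 1: take 1 from right. Merged: [1]
Compare 2 vs 6: take 2 from left. Merged: [1, 2]
Compare 12 vs 6: take 6 from right. Merged: [1, 2, 6]
Compare 12 vs 7: take 7 from right. Merged: [1, 2, 6, 7]
Append remaining from left: [12, 14]. Merged: [1, 2, 6, 7, 12, 14]

Final merged array: [1, 2, 6, 7, 12, 14]
Total comparisons: 4

The merged array is [1, 2, 6, 7, 12, 14], requiring 4 comparisons. The merge step runs in O(n) time where n is the total number of elements.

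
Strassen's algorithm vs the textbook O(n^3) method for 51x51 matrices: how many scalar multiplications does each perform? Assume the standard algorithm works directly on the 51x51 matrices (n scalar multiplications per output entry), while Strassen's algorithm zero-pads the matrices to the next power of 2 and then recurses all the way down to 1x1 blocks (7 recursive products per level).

Matrix multiplication for 51x51 matrices:

Strassen's algorithm requires power-of-2 dimensions. Pad 51x51 to 64x64 (next power of 2).

Standard algorithm: 51^3 = 132651 multiplications
Strassen's algorithm: 7^(log2(64)) = 7^6 = 117649 multiplications
Savings: 132651 - 117649 = 15002 multiplications

Standard: 132651 multiplications (51^3). Strassen: 117649 multiplications (7^6, after padding to 64x64). Strassen reduces 8 recursive multiplications to 7 at each level.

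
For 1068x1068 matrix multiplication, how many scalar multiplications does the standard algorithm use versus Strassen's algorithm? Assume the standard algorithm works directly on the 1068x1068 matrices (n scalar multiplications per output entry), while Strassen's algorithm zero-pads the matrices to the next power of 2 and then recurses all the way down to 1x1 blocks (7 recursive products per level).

Matrix multiplication for 1068x1068 matrices:

Strassen's algorithm requires power-of-2 dimensions. Pad 1068x1068 to 2048x2048 (next power of 2).

Standard algorithm: 1068^3 = 1218186432 multiplications
Strassen's algorithm: 7^(log2(2048)) = 7^11 = 1977326743 multiplications
Difference: 1218186432 - 1977326743 = -759140311 (Strassen uses MORE here due to padding overhead — for small or just-over-power-of-2 n, padding can outweigh the per-level savings)

Standard: 1218186432 multiplications (1068^3). Strassen: 1977326743 multiplications (7^11, after padding to 2048x2048). Strassen reduces 8 recursive multiplications to 7 at each level.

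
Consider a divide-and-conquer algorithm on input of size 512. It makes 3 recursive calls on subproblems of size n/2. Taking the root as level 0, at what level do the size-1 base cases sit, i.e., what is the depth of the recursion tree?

For divide and conquer with division factor 2:

Problem sizes at each level:
Level 0: 512
Level 1: 256
Level 2: 128
Level 3: 64
Level 4: 32
Level 5: 16
Level 6: 8
Level 7: 4
Level 8: 2
Level 9: 1

The root is level 0 and the size-1 base case is level 9 (the tree spans levels 0 through 9, i.e. 10 levels counting the root), so the depth is the number of divisions: log_2(512) = 9

The recursion tree depth is log_2(512) = 9. At each level, the problem size is divided by 2, so it takes 9 divisions to reduce to a base case of size 1. The algorithm makes 3 recursive calls at each level.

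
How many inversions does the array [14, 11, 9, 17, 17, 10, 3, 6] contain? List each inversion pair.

Finding inversions in [14, 11, 9, 17, 17, 10, 3, 6]:

(0, 1): arr[0]=14 > arr[1]=11
(0, 2): arr[0]=14 > arr[2]=9
(0, 5): arr[0]=14 > arr[5]=10
(0, 6): arr[0]=14 > arr[6]=3
(0, 7): arr[0]=14 > arr[7]=6
(1, 2): arr[1]=11 > arr[2]=9
(1, 5): arr[1]=11 > arr[5]=10
(1, 6): arr[1]=11 > arr[6]=3
(1, 7): arr[1]=11 > arr[7]=6
(2, 6): arr[2]=9 > arr[6]=3
(2, 7): arr[2]=9 > arr[7]=6
(3, 5): arr[3]=17 > arr[5]=10
(3, 6): arr[3]=17 > arr[6]=3
(3, 7): arr[3]=17 > arr[7]=6
(4, 5): arr[4]=17 > arr[5]=10
(4, 6): arr[4]=17 > arr[6]=3
(4, 7): arr[4]=17 > arr[7]=6
(5, 6): arr[5]=10 > arr[6]=3
(5, 7): arr[5]=10 > arr[7]=6

Total inversions: 19

The array has 19 inversion(s): (0,1), (0,2), (0,5), (0,6), (0,7), (1,2), (1,5), (1,6), (1,7), (2,6), (2,7), (3,5), (3,6), (3,7), (4,5), (4,6), (4,7), (5,6), (5,7). Each pair (i,j) satisfies i < j and arr[i] > arr[j].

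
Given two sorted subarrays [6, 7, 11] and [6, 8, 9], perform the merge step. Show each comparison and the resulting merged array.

Merging process:

Compare 6 vs 6: take 6 from left. Merged: [6]
Compare 7 vs 6: take 6 from right. Merged: [6, 6]
Compare 7 vs 8: take 7 from left. Merged: [6, 6, 7]
Compare 11 vs 8: take 8 from right. Merged: [6, 6, 7, 8]
Compare 11 vs 9: take 9 from right. Merged: [6, 6, 7, 8, 9]
Append remaining from left: [11]. Merged: [6, 6, 7, 8, 9, 11]

Final merged array: [6, 6, 7, 8, 9, 11]
Total comparisons: 5

The merged array is [6, 6, 7, 8, 9, 11], requiring 5 comparisons. The merge step runs in O(n) time where n is the total number of elements.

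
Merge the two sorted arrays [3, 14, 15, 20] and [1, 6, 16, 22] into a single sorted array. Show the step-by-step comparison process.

Merging process:

Compare 3 vs 1: take 1 from right. Merged: [1]
Compare 3 vs 6: take 3 from left. Merged: [1, 3]
Compare 14 vs 6: take 6 from right. Merged: [1, 3, 6]
Compare 14 vs 16: take 14 from left. Merged: [1, 3, 6, 14]
Compare 15 vs 16: take 15 from left. Merged: [1, 3, 6, 14, 15]
Compare 20 vs 16: take 16 from right. Merged: [1, 3, 6, 14, 15, 16]
Compare 20 vs 22: take 20 from left. Merged: [1, 3, 6, 14, 15, 16, 20]
Append remaining from right: [22]. Merged: [1, 3, 6, 14, 15, 16, 20, 22]

Final merged array: [1, 3, 6, 14, 15, 16, 20, 22]
Total comparisons: 7

The merged array is [1, 3, 6, 14, 15, 16, 20, 22], requiring 7 comparisons. The merge step runs in O(n) time where n is the total number of elements.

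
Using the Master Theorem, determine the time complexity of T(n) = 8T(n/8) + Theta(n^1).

Master Theorem for T(n) = 8T(n/8) + O(n^1):

a = 8, b = 8, c = 1
log_b(a) = log_8(8) = 1.0000

Case 2: c = 1 = log_8(8) = 1.0000
T(n) = O(n^1 log n) = O(n log n)

For T(n) = 8T(n/8) + O(n^1): log_8(8) = 1.0000. This is Case 2 of the Master Theorem (c = log_b(a), equal work at all levels), giving O(n log n).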